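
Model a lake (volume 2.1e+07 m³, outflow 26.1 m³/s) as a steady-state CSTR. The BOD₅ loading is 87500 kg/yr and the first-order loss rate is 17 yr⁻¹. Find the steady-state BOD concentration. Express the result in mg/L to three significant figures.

0.0741 mg/L

Outflow Q = 26.1 m³/s × 3.156e+07 s/yr = 8.237e+08 m³/yr.
Steady-state CSTR mass balance: W = Q·C + k·V·C, so C = W/(Q + kV).
Q + kV = 8.237e+08 + 17·2.1e+07 = 1.181e+09 m³/yr.
C = 87500/1.181e+09 = 7.411e-05 kg/m³ = 0.07411 mg/L.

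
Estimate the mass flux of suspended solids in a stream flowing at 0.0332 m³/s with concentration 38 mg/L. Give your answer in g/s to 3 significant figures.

Mass flux = Q·C = 0.0332 m³/s × 38 g/m³ = 1.262 g/s.

1.26 g/s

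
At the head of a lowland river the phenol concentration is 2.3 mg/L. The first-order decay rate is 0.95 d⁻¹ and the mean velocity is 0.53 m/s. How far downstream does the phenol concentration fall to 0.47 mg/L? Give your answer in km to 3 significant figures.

76.5 km

From C = C₀·e^(−kt), t = ln(C₀/C)/k = ln(2.3/0.47)/0.95 = 1.588/0.95 = 1.672 d.
Distance = v·t = 0.53 m/s × 1.444e+05 s = 7.654e+04 m = 76.54 km.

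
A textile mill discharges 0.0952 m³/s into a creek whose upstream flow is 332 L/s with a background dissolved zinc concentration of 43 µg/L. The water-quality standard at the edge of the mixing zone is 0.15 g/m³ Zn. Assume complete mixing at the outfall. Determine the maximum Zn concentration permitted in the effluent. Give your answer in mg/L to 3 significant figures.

0.523 mg/L

332 L/s = 0.332 m³/s.
43 µg/L = 0.043 mg/L.
Mass balance: 0.15·0.4272 = 0.0952·Cₑ + 0.332·0.043.
Cₑ = (0.06408 − 0.01428) / 0.0952 = 0.5232 mg/L.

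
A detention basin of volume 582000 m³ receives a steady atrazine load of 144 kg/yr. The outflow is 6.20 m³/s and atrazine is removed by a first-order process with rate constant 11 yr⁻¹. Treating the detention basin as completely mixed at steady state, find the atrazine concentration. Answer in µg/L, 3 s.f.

0.713 µg/L

Outflow Q = 6.20 m³/s × 3.156e+07 s/yr = 1.957e+08 m³/yr.
Steady-state CSTR mass balance: W = Q·C + k·V·C, so C = W/(Q + kV).
Q + kV = 1.957e+08 + 11·582000 = 2.021e+08 m³/yr.
C = 144/2.021e+08 = 7.127e-07 kg/m³ = 0.0007127 mg/L = 0.7127 µg/L.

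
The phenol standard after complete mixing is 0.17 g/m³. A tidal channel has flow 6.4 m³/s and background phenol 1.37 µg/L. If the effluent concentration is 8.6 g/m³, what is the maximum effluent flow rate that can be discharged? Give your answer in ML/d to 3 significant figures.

1.37 µg/L = 0.00137 mg/L.
Mass balance at complete mixing: C_std·(Q_w + Q_r) = Q_w·C_e + Q_r·C_b.
Rearranging, Q_w = Q_r·(C_std − C_b)/(C_e − C_std) = 6.4·(0.17 − 0.00137) / (8.6 − 0.17) = 0.128 m³/s.
= 11.06 ML/d.

11.1 ML/d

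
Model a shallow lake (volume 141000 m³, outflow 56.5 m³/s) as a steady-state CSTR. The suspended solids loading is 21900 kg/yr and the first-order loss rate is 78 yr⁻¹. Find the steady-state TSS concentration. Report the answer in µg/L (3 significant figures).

Outflow Q = 56.5 m³/s × 3.156e+07 s/yr = 1.783e+09 m³/yr.
Steady-state CSTR mass balance: W = Q·C + k·V·C, so C = W/(Q + kV).
Q + kV = 1.783e+09 + 78·141000 = 1.794e+09 m³/yr.
C = 21900/1.794e+09 = 1.221e-05 kg/m³ = 0.01221 mg/L = 12.21 µg/L.

12.2 µg/L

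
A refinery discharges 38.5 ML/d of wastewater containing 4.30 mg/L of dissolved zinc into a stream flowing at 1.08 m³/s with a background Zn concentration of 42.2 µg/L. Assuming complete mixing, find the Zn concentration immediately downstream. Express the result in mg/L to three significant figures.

38.5 ML/d = 0.4456 m³/s.
42.2 µg/L = 0.0422 mg/L.
By mass balance at complete mixing, C = (0.4456·4.3 + 1.08·0.0422) / (0.4456 + 1.08) = 1.962/1.526 = 1.286 mg/L.

1.29 mg/L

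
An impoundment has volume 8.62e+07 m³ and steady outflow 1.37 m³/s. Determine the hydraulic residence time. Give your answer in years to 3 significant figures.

Q = 1.37 m³/s × 3.156e+07 s/yr = 4.323e+07 m³/yr.
Hydraulic residence time τ = V/Q = 8.62e+07/4.323e+07 = 1.994 yr.

1.99 yr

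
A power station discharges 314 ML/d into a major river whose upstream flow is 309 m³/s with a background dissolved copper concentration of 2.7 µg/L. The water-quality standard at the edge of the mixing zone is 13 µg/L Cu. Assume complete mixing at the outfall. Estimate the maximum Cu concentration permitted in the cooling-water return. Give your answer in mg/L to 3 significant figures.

0.889 mg/L

314 ML/d = 3.634 m³/s.
2.7 µg/L = 0.0027 mg/L.
13 µg/L = 0.013 mg/L.
Mass balance: 0.013·312.6 = 3.634·Cₑ + 309·0.0027.
Cₑ = (4.064 − 0.8343) / 3.634 = 0.8887 mg/L.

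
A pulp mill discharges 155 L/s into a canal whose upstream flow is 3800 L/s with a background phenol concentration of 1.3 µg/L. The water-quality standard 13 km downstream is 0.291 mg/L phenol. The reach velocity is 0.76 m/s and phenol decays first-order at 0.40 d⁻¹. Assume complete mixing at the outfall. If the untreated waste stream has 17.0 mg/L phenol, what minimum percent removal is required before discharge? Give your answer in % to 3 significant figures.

52.9 %

155 L/s = 0.155 m³/s.
3800 L/s = 3.8 m³/s.
1.3 µg/L = 0.0013 mg/L.
Travel time to the compliance point: t = 1.3e+04/0.76 = 1.711e+04 s = 0.198 d; decay factor exp(−0.40·0.198) = 0.9239.
So the concentration just after mixing may be at most 0.291/0.9239 = 0.315 mg/L.
Mass balance: 0.315·3.955 = 0.155·Cₑ + 3.8·0.0013.
Cₑ = (1.246 − 0.00494) / 0.155 = 8.005 mg/L.
Required removal = 1 − 8.005/17.0 = 52.91 %.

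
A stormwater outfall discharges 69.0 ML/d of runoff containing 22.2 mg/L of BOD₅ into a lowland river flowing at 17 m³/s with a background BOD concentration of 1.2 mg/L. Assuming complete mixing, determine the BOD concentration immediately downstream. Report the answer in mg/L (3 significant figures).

69.0 ML/d = 0.7986 m³/s.
By mass balance at complete mixing, C = (0.7986·22.2 + 17·1.2) / (0.7986 + 17) = 38.13/17.8 = 2.142 mg/L.

2.14 mg/L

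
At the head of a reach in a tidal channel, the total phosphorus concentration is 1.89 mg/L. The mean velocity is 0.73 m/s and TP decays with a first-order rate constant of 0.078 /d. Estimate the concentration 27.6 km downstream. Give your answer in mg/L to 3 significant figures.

1.83 mg/L

Travel time t = 27.6 km / 0.73 m/s = 2.76e+04/0.73 = 3.781e+04 s = 0.4376 d.
First-order decay: C = 1.89·exp(−0.078·0.4376) = 1.89·0.9664 = 1.827 mg/L.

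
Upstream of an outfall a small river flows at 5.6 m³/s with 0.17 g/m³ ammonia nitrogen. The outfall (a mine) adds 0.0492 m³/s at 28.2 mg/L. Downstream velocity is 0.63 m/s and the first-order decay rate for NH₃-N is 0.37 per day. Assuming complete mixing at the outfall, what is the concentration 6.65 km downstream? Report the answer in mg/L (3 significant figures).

After complete mixing, C₀ = (0.0492·28.2 + 5.6·0.17) / 5.649 = 0.4141 mg/L.
Travel time t = 6650 m / 0.63 m/s = 1.056e+04 s = 0.1222 d.
C = 0.4141·exp(−0.37·0.1222) = 0.4141·0.9558 = 0.3958 mg/L.

0.396 mg/L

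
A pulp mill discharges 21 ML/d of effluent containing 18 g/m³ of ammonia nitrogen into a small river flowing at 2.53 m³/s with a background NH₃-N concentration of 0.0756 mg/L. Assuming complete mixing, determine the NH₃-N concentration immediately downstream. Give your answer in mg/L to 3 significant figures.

21 ML/d = 0.2431 m³/s.
Conservation of mass across the mixing zone: C = (0.2431·18 + 2.53·0.0756) / (0.2431 + 2.53) = 4.566/2.773 = 1.647 mg/L.

1.65 mg/L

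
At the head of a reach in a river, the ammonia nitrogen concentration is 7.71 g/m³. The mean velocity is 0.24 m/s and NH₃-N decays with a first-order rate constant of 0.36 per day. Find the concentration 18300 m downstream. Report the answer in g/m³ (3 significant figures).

Travel time t = 18300 m / 0.24 m/s = 1.83e+04/0.24 = 7.625e+04 s = 0.8825 d.
First-order decay: C = 7.71·exp(−0.36·0.8825) = 7.71·0.7278 = 5.611 g/m³.

5.61 g/m³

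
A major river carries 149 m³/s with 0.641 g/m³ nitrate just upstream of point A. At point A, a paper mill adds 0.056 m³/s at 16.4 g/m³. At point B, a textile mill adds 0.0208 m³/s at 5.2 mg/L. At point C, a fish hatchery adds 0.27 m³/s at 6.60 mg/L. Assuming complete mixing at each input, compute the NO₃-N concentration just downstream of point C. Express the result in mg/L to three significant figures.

0.658 mg/L

After input A: C = (149·0.641 + 0.056·16.4) / 149.1 = 0.6469 mg/L.
After input B: C = (149.1·0.6469 + 0.0208·5.2) / 149.1 = 0.6476 mg/L.
After input C: C = (149.1·0.6476 + 0.27·6.6) / 149.3 = 0.6583 mg/L.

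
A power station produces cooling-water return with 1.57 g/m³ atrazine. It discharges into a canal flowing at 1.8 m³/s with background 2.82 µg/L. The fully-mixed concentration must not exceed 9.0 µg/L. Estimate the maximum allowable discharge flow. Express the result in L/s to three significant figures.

2.82 µg/L = 0.00282 mg/L.
9.0 µg/L = 0.009 mg/L.
Mass balance at complete mixing: C_std·(Q_w + Q_r) = Q_w·C_e + Q_r·C_b.
Rearranging, Q_w = Q_r·(C_std − C_b)/(C_e − C_std) = 1.8·(0.009 − 0.00282) / (1.57 − 0.009) = 0.007126 m³/s.
= 7.126 L/s.

7.13 L/s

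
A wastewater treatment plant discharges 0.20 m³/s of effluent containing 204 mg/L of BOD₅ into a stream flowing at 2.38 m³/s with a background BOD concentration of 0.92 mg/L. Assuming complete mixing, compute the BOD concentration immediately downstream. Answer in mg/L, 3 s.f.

Flow-weighted mixing gives C = (0.2·204 + 2.38·0.92) / (0.2 + 2.38) = 42.99/2.58 = 16.66 mg/L.

16.7 mg/L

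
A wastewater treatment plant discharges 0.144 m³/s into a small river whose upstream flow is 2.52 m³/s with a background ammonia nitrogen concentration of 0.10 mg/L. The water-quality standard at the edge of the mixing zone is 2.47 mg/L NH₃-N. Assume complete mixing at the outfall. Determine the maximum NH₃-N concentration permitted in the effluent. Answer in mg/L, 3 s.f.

43.9 mg/L

Mass balance: 2.47·2.664 = 0.144·Cₑ + 2.52·0.1.
Cₑ = (6.58 − 0.252) / 0.144 = 43.95 mg/L.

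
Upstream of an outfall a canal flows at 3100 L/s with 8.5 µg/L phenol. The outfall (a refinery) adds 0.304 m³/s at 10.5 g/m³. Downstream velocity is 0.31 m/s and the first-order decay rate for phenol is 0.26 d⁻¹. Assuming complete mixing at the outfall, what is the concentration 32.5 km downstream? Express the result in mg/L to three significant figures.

3100 L/s = 3.1 m³/s.
8.5 µg/L = 0.0085 mg/L.
After complete mixing, C₀ = (0.304·10.5 + 3.1·0.0085) / 3.404 = 0.9455 mg/L.
Travel time t = 3.25e+04 m / 0.31 m/s = 1.048e+05 s = 1.213 d.
C = 0.9455·exp(−0.26·1.213) = 0.9455·0.7294 = 0.6897 mg/L.

0.690 mg/L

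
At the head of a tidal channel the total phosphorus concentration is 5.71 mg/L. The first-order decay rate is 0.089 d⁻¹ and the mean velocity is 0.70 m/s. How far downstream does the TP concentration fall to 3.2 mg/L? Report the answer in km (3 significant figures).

From C = C₀·e^(−kt), t = ln(C₀/C)/k = ln(5.71/3.2)/0.089 = 0.5791/0.089 = 6.506 d.
Distance = v·t = 0.70 m/s × 5.622e+05 s = 3.935e+05 m = 393.5 km.

394 km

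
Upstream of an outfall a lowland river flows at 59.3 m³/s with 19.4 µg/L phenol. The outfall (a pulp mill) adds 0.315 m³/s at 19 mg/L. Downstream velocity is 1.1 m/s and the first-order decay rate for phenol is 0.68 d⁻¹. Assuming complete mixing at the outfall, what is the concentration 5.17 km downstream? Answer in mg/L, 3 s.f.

19.4 µg/L = 0.0194 mg/L.
After complete mixing, C₀ = (0.315·19 + 59.3·0.0194) / 59.61 = 0.1197 mg/L.
Travel time t = 5170 m / 1.1 m/s = 4700 s = 0.0544 d.
C = 0.1197·exp(−0.68·0.0544) = 0.1197·0.9637 = 0.1153 mg/L.

0.115 mg/L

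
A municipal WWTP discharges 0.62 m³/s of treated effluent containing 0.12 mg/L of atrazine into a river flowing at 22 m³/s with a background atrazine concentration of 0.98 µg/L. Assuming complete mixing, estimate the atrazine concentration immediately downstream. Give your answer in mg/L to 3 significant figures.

0.98 µg/L = 0.00098 mg/L.
By mass balance at complete mixing, C = (0.62·0.12 + 22·0.00098) / (0.62 + 22) = 0.09596/22.62 = 0.004242 mg/L.

0.00424 mg/L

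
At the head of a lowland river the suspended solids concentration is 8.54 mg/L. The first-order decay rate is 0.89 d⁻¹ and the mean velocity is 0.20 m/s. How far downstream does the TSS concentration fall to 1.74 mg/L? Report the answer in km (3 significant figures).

30.9 km

From C = C₀·e^(−kt), t = ln(C₀/C)/k = ln(8.54/1.74)/0.89 = 1.591/0.89 = 1.788 d.
Distance = v·t = 0.20 m/s × 1.544e+05 s = 3.089e+04 m = 30.89 km.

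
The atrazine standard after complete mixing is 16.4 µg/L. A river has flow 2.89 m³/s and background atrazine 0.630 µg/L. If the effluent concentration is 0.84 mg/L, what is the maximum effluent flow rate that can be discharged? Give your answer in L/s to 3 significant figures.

0.630 µg/L = 0.00063 mg/L.
16.4 µg/L = 0.0164 mg/L.
Mass balance at complete mixing: C_std·(Q_w + Q_r) = Q_w·C_e + Q_r·C_b.
Rearranging, Q_w = Q_r·(C_std − C_b)/(C_e − C_std) = 2.89·(0.0164 − 0.00063) / (0.84 − 0.0164) = 0.05534 m³/s.
= 55.34 L/s.

55.3 L/s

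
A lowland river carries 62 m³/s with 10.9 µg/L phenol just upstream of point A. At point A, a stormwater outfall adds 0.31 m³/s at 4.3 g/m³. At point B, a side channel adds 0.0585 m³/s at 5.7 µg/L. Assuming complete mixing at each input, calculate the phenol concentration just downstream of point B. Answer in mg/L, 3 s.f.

0.0322 mg/L

10.9 µg/L = 0.0109 mg/L.
After input A: C = (62·0.0109 + 0.31·4.3) / 62.31 = 0.03224 mg/L.
5.7 µg/L = 0.0057 mg/L.
After input B: C = (62.31·0.03224 + 0.0585·0.0057) / 62.37 = 0.03221 mg/L.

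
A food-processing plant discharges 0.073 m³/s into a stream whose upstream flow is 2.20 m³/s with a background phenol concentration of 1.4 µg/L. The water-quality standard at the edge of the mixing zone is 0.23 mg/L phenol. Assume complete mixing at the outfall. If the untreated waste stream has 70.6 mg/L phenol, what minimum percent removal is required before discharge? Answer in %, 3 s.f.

89.9 %

1.4 µg/L = 0.0014 mg/L.
Mass balance: 0.23·2.273 = 0.073·Cₑ + 2.2·0.0014.
Cₑ = (0.5228 − 0.00308) / 0.073 = 7.119 mg/L.
Required removal = 1 − 7.119/70.6 = 89.92 %.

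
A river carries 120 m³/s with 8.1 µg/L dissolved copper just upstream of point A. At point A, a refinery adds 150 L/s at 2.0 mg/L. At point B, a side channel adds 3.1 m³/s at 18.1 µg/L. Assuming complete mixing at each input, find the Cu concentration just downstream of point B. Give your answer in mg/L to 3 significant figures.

0.0108 mg/L

8.1 µg/L = 0.0081 mg/L.
150 L/s = 0.15 m³/s.
After input A: C = (120·0.0081 + 0.15·2) / 120.2 = 0.01059 mg/L.
18.1 µg/L = 0.0181 mg/L.
After input B: C = (120.2·0.01059 + 3.1·0.0181) / 123.2 = 0.01078 mg/L.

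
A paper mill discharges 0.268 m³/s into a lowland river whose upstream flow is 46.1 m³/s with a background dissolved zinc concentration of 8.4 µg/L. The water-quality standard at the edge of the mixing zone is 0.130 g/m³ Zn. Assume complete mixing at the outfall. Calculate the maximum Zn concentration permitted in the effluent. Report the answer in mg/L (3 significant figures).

8.4 µg/L = 0.0084 mg/L.
Mass balance: 0.13·46.37 = 0.268·Cₑ + 46.1·0.0084.
Cₑ = (6.028 − 0.3872) / 0.268 = 21.05 mg/L.

21.0 mg/L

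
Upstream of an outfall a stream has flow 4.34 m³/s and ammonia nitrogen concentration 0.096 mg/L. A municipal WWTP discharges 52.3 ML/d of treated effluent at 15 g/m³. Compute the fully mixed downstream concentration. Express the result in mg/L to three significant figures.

52.3 ML/d = 0.6053 m³/s.
Flow-weighted mixing gives C = (0.6053·15 + 4.34·0.096) / (0.6053 + 4.34) = 9.497/4.945 = 1.92 mg/L.

1.92 mg/L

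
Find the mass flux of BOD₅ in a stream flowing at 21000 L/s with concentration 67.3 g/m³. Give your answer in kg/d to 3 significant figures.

122000 kg/d

21000 L/s = 21 m³/s.
Mass flux = Q·C = 21 m³/s × 67.3 g/m³ = 1413 g/s.
= 1413 g/s × 86.4 = 1.221e+05 kg/d.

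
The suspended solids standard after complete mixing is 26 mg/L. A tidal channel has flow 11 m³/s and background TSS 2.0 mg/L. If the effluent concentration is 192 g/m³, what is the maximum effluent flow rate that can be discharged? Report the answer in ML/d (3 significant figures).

Mass balance at complete mixing: C_std·(Q_w + Q_r) = Q_w·C_e + Q_r·C_b.
Rearranging, Q_w = Q_r·(C_std − C_b)/(C_e − C_std) = 11·(26 − 2) / (192 − 26) = 1.59 m³/s.
= 137.4 ML/d.

137 ML/d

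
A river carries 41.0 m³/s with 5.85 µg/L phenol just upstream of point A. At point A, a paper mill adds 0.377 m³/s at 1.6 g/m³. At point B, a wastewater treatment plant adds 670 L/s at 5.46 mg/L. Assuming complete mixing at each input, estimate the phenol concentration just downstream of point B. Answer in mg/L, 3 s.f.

5.85 µg/L = 0.00585 mg/L.
After input A: C = (41·0.00585 + 0.377·1.6) / 41.38 = 0.02037 mg/L.
670 L/s = 0.67 m³/s.
After input B: C = (41.38·0.02037 + 0.67·5.46) / 42.05 = 0.1071 mg/L.

0.107 mg/L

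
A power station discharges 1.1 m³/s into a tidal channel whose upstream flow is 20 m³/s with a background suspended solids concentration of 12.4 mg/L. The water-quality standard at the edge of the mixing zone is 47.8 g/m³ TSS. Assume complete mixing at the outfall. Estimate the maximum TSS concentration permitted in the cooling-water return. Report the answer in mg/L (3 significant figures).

691 mg/L

Mass balance: 47.8·21.1 = 1.1·Cₑ + 20·12.4.
Cₑ = (1009 − 248) / 1.1 = 691.4 mg/L.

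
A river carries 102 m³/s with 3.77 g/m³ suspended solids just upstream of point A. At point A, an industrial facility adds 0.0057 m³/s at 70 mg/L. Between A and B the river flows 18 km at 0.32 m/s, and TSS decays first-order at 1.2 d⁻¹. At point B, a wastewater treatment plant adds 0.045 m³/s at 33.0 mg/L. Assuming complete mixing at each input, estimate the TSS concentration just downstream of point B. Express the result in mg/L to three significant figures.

1.74 mg/L

After input A: C = (102·3.77 + 0.0057·70) / 102 = 3.774 mg/L.
Over the 18 km reach to input B (t = 5.625e+04 s = 0.651 d), decay gives C = 3.774·exp(−1.2·0.651) = 1.728 mg/L.
After input B: C = (102·1.728 + 0.045·33) / 102.1 = 1.742 mg/L.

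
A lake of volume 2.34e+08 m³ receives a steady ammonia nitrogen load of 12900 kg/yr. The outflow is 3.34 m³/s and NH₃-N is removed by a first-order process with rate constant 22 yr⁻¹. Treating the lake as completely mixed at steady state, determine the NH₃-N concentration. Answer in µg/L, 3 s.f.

Outflow Q = 3.34 m³/s × 3.156e+07 s/yr = 1.054e+08 m³/yr.
Steady-state CSTR mass balance: W = Q·C + k·V·C, so C = W/(Q + kV).
Q + kV = 1.054e+08 + 22·2.34e+08 = 5.253e+09 m³/yr.
C = 12900/5.253e+09 = 2.456e-06 kg/m³ = 0.002456 mg/L = 2.456 µg/L.

2.46 µg/L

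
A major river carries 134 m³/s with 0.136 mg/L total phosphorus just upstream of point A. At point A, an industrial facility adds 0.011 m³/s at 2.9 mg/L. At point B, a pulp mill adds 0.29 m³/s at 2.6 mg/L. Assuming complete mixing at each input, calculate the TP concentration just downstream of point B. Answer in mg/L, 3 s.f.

After input A: C = (134·0.136 + 0.011·2.9) / 134 = 0.1362 mg/L.
After input B: C = (134·0.1362 + 0.29·2.6) / 134.3 = 0.1415 mg/L.

0.142 mg/L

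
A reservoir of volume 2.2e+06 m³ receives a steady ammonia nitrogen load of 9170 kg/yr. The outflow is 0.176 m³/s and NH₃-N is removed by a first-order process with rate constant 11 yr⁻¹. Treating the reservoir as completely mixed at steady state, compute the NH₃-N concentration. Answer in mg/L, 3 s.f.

0.308 mg/L

Outflow Q = 0.176 m³/s × 3.156e+07 s/yr = 5.554e+06 m³/yr.
Steady-state CSTR mass balance: W = Q·C + k·V·C, so C = W/(Q + kV).
Q + kV = 5.554e+06 + 11·2.2e+06 = 2.975e+07 m³/yr.
C = 9170/2.975e+07 = 0.0003082 kg/m³ = 0.3082 mg/L.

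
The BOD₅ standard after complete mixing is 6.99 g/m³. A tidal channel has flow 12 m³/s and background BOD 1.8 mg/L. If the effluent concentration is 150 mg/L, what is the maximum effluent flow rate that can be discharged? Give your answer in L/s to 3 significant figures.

Mass balance at complete mixing: C_std·(Q_w + Q_r) = Q_w·C_e + Q_r·C_b.
Rearranging, Q_w = Q_r·(C_std − C_b)/(C_e − C_std) = 12·(6.99 − 1.8) / (150 − 6.99) = 0.4355 m³/s.
= 435.5 L/s.

435 L/s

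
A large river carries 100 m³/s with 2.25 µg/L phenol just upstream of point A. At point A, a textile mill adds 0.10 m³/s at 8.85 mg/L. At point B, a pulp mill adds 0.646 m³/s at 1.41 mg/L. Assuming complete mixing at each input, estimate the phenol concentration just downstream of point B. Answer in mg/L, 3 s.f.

0.0201 mg/L

2.25 µg/L = 0.00225 mg/L.
After input A: C = (100·0.00225 + 0.1·8.85) / 100.1 = 0.01109 mg/L.
After input B: C = (100.1·0.01109 + 0.646·1.41) / 100.7 = 0.02006 mg/L.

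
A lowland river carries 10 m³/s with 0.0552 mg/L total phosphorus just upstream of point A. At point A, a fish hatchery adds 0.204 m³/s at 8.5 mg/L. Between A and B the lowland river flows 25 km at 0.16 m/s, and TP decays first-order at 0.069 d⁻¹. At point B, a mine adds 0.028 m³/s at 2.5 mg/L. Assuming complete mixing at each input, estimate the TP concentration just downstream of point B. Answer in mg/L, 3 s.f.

After input A: C = (10·0.0552 + 0.204·8.5) / 10.2 = 0.224 mg/L.
Over the 25 km reach to input B (t = 1.562e+05 s = 1.808 d), decay gives C = 0.224·exp(−0.069·1.808) = 0.1977 mg/L.
After input B: C = (10.2·0.1977 + 0.028·2.5) / 10.23 = 0.204 mg/L.

0.204 mg/L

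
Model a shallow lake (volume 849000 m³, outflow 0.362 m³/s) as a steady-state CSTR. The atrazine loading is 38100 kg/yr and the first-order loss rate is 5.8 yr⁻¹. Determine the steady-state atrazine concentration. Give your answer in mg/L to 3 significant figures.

2.33 mg/L

Outflow Q = 0.362 m³/s × 3.156e+07 s/yr = 1.142e+07 m³/yr.
Steady-state CSTR mass balance: W = Q·C + k·V·C, so C = W/(Q + kV).
Q + kV = 1.142e+07 + 5.8·849000 = 1.635e+07 m³/yr.
C = 38100/1.635e+07 = 0.002331 kg/m³ = 2.331 mg/L.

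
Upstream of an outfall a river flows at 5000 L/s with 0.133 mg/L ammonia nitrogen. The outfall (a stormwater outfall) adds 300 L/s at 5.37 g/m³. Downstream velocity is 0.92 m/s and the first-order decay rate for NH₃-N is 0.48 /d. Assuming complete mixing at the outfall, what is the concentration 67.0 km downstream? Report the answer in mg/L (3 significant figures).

0.287 mg/L

300 L/s = 0.3 m³/s.
5000 L/s = 5 m³/s.
After complete mixing, C₀ = (0.3·5.37 + 5·0.133) / 5.3 = 0.4294 mg/L.
Travel time t = 6.7e+04 m / 0.92 m/s = 7.283e+04 s = 0.8429 d.
C = 0.4294·exp(−0.48·0.8429) = 0.4294·0.6673 = 0.2865 mg/L.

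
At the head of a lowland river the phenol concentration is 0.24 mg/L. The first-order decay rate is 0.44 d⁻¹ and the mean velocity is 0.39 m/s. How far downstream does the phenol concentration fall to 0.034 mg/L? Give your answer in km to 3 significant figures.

150 km

From C = C₀·e^(−kt), t = ln(C₀/C)/k = ln(0.24/0.034)/0.44 = 1.954/0.44 = 4.442 d.
Distance = v·t = 0.39 m/s × 3.837e+05 s = 1.497e+05 m = 149.7 km.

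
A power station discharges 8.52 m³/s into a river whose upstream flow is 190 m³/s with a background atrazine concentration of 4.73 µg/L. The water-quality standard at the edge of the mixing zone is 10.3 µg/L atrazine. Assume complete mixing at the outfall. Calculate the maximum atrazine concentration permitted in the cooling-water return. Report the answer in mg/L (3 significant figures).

0.135 mg/L

4.73 µg/L = 0.00473 mg/L.
10.3 µg/L = 0.0103 mg/L.
Mass balance: 0.0103·198.5 = 8.52·Cₑ + 190·0.00473.
Cₑ = (2.045 − 0.8987) / 8.52 = 0.1345 mg/L.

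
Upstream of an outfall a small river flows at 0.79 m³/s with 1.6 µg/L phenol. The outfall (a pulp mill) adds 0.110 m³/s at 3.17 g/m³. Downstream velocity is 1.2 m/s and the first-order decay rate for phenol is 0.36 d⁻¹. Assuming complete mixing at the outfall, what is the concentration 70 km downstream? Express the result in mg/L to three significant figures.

1.6 µg/L = 0.0016 mg/L.
After complete mixing, C₀ = (0.11·3.17 + 0.79·0.0016) / 0.9 = 0.3888 mg/L.
Travel time t = 7e+04 m / 1.2 m/s = 5.833e+04 s = 0.6752 d.
C = 0.3888·exp(−0.36·0.6752) = 0.3888·0.7842 = 0.3049 mg/L.

0.305 mg/L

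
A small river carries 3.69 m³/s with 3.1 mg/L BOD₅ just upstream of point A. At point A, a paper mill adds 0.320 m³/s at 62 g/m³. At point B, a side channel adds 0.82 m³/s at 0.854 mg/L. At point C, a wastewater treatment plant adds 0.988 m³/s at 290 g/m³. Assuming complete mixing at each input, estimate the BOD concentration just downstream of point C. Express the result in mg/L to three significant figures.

54.7 mg/L

After input A: C = (3.69·3.1 + 0.32·62) / 4.01 = 7.8 mg/L.
After input B: C = (4.01·7.8 + 0.82·0.854) / 4.83 = 6.621 mg/L.
After input C: C = (4.83·6.621 + 0.988·290) / 5.818 = 54.74 mg/L.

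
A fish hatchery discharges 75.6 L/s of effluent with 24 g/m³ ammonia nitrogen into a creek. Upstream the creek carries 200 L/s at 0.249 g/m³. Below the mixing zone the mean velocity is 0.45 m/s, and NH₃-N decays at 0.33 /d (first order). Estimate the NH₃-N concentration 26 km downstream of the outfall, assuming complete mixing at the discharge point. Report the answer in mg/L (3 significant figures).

75.6 L/s = 0.0756 m³/s.
200 L/s = 0.2 m³/s.
After complete mixing, C₀ = (0.0756·24 + 0.2·0.249) / 0.2756 = 6.764 mg/L.
Travel time t = 2.6e+04 m / 0.45 m/s = 5.778e+04 s = 0.6687 d.
C = 6.764·exp(−0.33·0.6687) = 6.764·0.802 = 5.425 mg/L.

5.42 mg/L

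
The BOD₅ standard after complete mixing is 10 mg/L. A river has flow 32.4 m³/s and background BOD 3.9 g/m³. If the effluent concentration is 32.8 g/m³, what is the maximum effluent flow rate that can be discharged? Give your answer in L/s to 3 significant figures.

8670 L/s

Mass balance at complete mixing: C_std·(Q_w + Q_r) = Q_w·C_e + Q_r·C_b.
Rearranging, Q_w = Q_r·(C_std − C_b)/(C_e − C_std) = 32.4·(10 − 3.9) / (32.8 − 10) = 8.668 m³/s.
= 8668 L/s.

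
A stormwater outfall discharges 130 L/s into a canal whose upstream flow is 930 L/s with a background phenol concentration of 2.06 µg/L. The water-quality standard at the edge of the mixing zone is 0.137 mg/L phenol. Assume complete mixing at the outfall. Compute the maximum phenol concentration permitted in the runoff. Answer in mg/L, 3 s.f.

1.10 mg/L

130 L/s = 0.13 m³/s.
930 L/s = 0.93 m³/s.
2.06 µg/L = 0.00206 mg/L.
Mass balance: 0.137·1.06 = 0.13·Cₑ + 0.93·0.00206.
Cₑ = (0.1452 − 0.001916) / 0.13 = 1.102 mg/L.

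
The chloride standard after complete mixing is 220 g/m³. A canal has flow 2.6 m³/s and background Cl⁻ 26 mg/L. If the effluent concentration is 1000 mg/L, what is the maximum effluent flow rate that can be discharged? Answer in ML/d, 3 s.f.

55.9 ML/d

Mass balance at complete mixing: C_std·(Q_w + Q_r) = Q_w·C_e + Q_r·C_b.
Rearranging, Q_w = Q_r·(C_std − C_b)/(C_e − C_std) = 2.6·(220 − 26) / (1000 − 220) = 0.6467 m³/s.
= 55.87 ML/d.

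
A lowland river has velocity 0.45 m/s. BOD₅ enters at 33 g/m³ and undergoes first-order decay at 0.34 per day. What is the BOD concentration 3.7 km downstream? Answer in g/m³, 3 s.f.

31.9 g/m³

Travel time t = 3.7 km / 0.45 m/s = 3700/0.45 = 8222 s = 0.09516 d.
First-order decay: C = 33·exp(−0.34·0.09516) = 33·0.9682 = 31.95 g/m³.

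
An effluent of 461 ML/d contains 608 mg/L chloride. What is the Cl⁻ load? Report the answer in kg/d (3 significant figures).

461 ML/d = 5.336 m³/s.
Mass flux = Q·C = 5.336 m³/s × 608 g/m³ = 3244 g/s.
= 3244 g/s × 86.4 = 2.803e+05 kg/d.

280000 kg/d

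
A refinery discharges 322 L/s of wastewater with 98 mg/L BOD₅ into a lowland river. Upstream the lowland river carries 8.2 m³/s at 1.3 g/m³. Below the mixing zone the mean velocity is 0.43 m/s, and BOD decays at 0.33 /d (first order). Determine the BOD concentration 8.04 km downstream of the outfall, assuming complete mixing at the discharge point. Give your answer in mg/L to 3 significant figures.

322 L/s = 0.322 m³/s.
After complete mixing, C₀ = (0.322·98 + 8.2·1.3) / 8.522 = 4.954 mg/L.
Travel time t = 8040 m / 0.43 m/s = 1.87e+04 s = 0.2164 d.
C = 4.954·exp(−0.33·0.2164) = 4.954·0.9311 = 4.612 mg/L.

4.61 mg/L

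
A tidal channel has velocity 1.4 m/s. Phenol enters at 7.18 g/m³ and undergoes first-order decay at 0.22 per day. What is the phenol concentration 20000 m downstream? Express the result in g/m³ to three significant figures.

6.92 g/m³

Travel time t = 20000 m / 1.4 m/s = 2e+04/1.4 = 1.429e+04 s = 0.1653 d.
First-order decay: C = 7.18·exp(−0.22·0.1653) = 7.18·0.9643 = 6.924 g/m³.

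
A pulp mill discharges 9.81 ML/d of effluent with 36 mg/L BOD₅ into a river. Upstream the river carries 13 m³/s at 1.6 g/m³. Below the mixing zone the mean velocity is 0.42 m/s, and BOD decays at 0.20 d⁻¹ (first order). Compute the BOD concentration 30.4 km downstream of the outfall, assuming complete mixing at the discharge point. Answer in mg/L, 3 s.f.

1.61 mg/L

9.81 ML/d = 0.1135 m³/s.
After complete mixing, C₀ = (0.1135·36 + 13·1.6) / 13.11 = 1.898 mg/L.
Travel time t = 3.04e+04 m / 0.42 m/s = 7.238e+04 s = 0.8377 d.
C = 1.898·exp(−0.20·0.8377) = 1.898·0.8457 = 1.605 mg/L.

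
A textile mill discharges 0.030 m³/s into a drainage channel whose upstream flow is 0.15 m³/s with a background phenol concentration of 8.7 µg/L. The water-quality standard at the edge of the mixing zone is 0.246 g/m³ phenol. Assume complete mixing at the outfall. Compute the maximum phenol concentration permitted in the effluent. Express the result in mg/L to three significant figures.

1.43 mg/L

8.7 µg/L = 0.0087 mg/L.
Mass balance: 0.246·0.18 = 0.03·Cₑ + 0.15·0.0087.
Cₑ = (0.04428 − 0.001305) / 0.03 = 1.433 mg/L.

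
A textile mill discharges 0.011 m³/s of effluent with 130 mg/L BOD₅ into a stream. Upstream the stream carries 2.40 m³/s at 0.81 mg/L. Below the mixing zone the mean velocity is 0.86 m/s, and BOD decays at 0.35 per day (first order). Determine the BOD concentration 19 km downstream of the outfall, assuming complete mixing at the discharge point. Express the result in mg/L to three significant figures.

After complete mixing, C₀ = (0.011·130 + 2.4·0.81) / 2.411 = 1.399 mg/L.
Travel time t = 1.9e+04 m / 0.86 m/s = 2.209e+04 s = 0.2557 d.
C = 1.399·exp(−0.35·0.2557) = 1.399·0.9144 = 1.28 mg/L.

1.28 mg/L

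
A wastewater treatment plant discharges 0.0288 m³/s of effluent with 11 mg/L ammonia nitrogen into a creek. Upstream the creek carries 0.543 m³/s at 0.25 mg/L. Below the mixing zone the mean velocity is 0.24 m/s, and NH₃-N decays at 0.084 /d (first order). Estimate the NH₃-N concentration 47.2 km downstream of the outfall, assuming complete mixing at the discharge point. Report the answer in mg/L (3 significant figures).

After complete mixing, C₀ = (0.0288·11 + 0.543·0.25) / 0.5718 = 0.7914 mg/L.
Travel time t = 4.72e+04 m / 0.24 m/s = 1.967e+05 s = 2.276 d.
C = 0.7914·exp(−0.084·2.276) = 0.7914·0.826 = 0.6537 mg/L.

0.654 mg/L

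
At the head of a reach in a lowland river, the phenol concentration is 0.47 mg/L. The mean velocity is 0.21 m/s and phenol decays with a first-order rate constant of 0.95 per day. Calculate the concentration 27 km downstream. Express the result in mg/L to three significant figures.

0.114 mg/L

Travel time t = 27 km / 0.21 m/s = 2.7e+04/0.21 = 1.286e+05 s = 1.488 d.
First-order decay: C = 0.47·exp(−0.95·1.488) = 0.47·0.2432 = 0.1143 mg/L.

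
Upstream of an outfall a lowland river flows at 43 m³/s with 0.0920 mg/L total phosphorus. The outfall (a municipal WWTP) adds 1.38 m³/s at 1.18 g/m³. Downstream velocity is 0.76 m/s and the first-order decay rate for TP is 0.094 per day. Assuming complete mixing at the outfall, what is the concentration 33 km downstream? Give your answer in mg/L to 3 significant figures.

0.120 mg/L

After complete mixing, C₀ = (1.38·1.18 + 43·0.092) / 44.38 = 0.1258 mg/L.
Travel time t = 3.3e+04 m / 0.76 m/s = 4.342e+04 s = 0.5026 d.
C = 0.1258·exp(−0.094·0.5026) = 0.1258·0.9539 = 0.12 mg/L.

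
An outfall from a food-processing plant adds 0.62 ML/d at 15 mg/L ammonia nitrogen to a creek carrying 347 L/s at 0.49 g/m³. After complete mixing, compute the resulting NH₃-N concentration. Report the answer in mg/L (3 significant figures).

0.62 ML/d = 0.007176 m³/s.
347 L/s = 0.347 m³/s.
By mass balance at complete mixing, C = (0.007176·15 + 0.347·0.49) / (0.007176 + 0.347) = 0.2777/0.3542 = 0.784 mg/L.

0.784 mg/L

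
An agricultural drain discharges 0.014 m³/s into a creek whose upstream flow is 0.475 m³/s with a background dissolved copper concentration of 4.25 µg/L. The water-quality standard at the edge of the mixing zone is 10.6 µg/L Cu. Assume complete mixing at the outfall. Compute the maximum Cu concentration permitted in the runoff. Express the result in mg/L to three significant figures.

0.226 mg/L

4.25 µg/L = 0.00425 mg/L.
10.6 µg/L = 0.0106 mg/L.
Mass balance: 0.0106·0.489 = 0.014·Cₑ + 0.475·0.00425.
Cₑ = (0.005183 − 0.002019) / 0.014 = 0.226 mg/L.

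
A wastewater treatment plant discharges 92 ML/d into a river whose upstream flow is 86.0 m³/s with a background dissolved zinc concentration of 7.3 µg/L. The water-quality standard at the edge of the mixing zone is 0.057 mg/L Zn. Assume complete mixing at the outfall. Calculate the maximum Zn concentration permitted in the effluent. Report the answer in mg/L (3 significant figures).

4.07 mg/L

92 ML/d = 1.065 m³/s.
7.3 µg/L = 0.0073 mg/L.
Mass balance: 0.057·87.06 = 1.065·Cₑ + 86·0.0073.
Cₑ = (4.963 − 0.6278) / 1.065 = 4.071 mg/L.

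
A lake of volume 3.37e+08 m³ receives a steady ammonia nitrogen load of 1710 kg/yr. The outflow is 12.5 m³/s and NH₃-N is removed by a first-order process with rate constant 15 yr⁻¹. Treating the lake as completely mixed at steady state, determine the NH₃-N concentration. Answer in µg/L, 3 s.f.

Outflow Q = 12.5 m³/s × 3.156e+07 s/yr = 3.945e+08 m³/yr.
Steady-state CSTR mass balance: W = Q·C + k·V·C, so C = W/(Q + kV).
Q + kV = 3.945e+08 + 15·3.37e+08 = 5.449e+09 m³/yr.
C = 1710/5.449e+09 = 3.138e-07 kg/m³ = 0.0003138 mg/L = 0.3138 µg/L.

0.314 µg/L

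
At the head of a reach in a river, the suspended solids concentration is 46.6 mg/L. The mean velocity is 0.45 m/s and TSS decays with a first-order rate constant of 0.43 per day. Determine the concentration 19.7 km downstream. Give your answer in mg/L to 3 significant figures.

37.5 mg/L

Travel time t = 19.7 km / 0.45 m/s = 1.97e+04/0.45 = 4.378e+04 s = 0.5067 d.
First-order decay: C = 46.6·exp(−0.43·0.5067) = 46.6·0.8042 = 37.48 mg/L.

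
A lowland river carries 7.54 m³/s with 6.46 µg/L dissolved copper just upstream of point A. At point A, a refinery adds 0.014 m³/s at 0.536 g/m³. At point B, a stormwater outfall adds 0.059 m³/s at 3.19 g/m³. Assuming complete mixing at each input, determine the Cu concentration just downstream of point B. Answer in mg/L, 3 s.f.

6.46 µg/L = 0.00646 mg/L.
After input A: C = (7.54·0.00646 + 0.014·0.536) / 7.554 = 0.007441 mg/L.
After input B: C = (7.554·0.007441 + 0.059·3.19) / 7.613 = 0.03211 mg/L.

0.0321 mg/L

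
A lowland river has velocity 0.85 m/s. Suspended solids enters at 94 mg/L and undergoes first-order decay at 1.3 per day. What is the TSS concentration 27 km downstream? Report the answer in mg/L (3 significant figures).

Travel time t = 27 km / 0.85 m/s = 2.7e+04/0.85 = 3.176e+04 s = 0.3676 d.
First-order decay: C = 94·exp(−1.3·0.3676) = 94·0.6201 = 58.29 mg/L.

58.3 mg/L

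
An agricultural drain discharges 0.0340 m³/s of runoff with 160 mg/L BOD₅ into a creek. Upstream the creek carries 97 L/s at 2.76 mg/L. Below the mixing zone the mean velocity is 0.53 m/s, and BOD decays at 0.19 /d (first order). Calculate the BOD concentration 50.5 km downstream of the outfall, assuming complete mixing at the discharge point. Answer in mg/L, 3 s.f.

35.3 mg/L

97 L/s = 0.097 m³/s.
After complete mixing, C₀ = (0.034·160 + 0.097·2.76) / 0.131 = 43.57 mg/L.
Travel time t = 5.05e+04 m / 0.53 m/s = 9.528e+04 s = 1.103 d.
C = 43.57·exp(−0.19·1.103) = 43.57·0.811 = 35.33 mg/L.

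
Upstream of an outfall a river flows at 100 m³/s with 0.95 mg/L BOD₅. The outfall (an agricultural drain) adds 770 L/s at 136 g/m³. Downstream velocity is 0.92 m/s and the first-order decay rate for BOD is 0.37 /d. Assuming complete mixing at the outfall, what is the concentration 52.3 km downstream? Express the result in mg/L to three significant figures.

770 L/s = 0.77 m³/s.
After complete mixing, C₀ = (0.77·136 + 100·0.95) / 100.8 = 1.982 mg/L.
Travel time t = 5.23e+04 m / 0.92 m/s = 5.685e+04 s = 0.658 d.
C = 1.982·exp(−0.37·0.658) = 1.982·0.7839 = 1.554 mg/L.

1.55 mg/L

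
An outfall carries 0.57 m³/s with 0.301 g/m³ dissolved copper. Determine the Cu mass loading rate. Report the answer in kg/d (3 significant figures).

Mass flux = Q·C = 0.57 m³/s × 0.301 g/m³ = 0.1716 g/s.
= 0.1716 g/s × 86.4 = 14.82 kg/d.

14.8 kg/d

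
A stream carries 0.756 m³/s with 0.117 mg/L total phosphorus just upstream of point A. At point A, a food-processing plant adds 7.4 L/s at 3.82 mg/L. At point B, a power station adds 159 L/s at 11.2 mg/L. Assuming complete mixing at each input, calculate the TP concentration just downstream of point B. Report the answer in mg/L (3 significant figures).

2.06 mg/L

7.4 L/s = 0.0074 m³/s.
After input A: C = (0.756·0.117 + 0.0074·3.82) / 0.7634 = 0.1529 mg/L.
159 L/s = 0.159 m³/s.
After input B: C = (0.7634·0.1529 + 0.159·11.2) / 0.9224 = 2.057 mg/L.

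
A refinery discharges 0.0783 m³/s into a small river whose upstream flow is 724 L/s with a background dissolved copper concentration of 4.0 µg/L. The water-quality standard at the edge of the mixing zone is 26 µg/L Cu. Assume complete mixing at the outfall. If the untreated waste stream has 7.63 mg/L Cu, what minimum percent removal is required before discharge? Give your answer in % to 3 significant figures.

97.0 %

724 L/s = 0.724 m³/s.
4.0 µg/L = 0.004 mg/L.
26 µg/L = 0.026 mg/L.
Mass balance: 0.026·0.8023 = 0.0783·Cₑ + 0.724·0.004.
Cₑ = (0.02086 − 0.002896) / 0.0783 = 0.2294 mg/L.
Required removal = 1 − 0.2294/7.63 = 96.99 %.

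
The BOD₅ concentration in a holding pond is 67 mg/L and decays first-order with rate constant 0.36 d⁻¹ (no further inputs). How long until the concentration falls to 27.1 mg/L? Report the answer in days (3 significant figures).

2.51 d

t = ln(C₀/C)/k = ln(67/27.1)/0.36 = 0.9052/0.36 = 2.514 d.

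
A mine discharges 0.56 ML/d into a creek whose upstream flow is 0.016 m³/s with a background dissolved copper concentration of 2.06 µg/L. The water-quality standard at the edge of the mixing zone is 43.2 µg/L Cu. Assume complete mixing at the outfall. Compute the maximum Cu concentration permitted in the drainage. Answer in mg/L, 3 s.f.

0.56 ML/d = 0.006481 m³/s.
2.06 µg/L = 0.00206 mg/L.
43.2 µg/L = 0.0432 mg/L.
Mass balance: 0.0432·0.02248 = 0.006481·Cₑ + 0.016·0.00206.
Cₑ = (0.0009712 − 3.296e-05) / 0.006481 = 0.1448 mg/L.

0.145 mg/L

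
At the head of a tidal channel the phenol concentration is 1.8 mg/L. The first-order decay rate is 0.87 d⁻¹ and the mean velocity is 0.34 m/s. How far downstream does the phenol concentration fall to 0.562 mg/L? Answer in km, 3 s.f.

39.3 km

From C = C₀·e^(−kt), t = ln(C₀/C)/k = ln(1.8/0.562)/0.87 = 1.164/0.87 = 1.338 d.
Distance = v·t = 0.34 m/s × 1.156e+05 s = 3.93e+04 m = 39.3 km.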